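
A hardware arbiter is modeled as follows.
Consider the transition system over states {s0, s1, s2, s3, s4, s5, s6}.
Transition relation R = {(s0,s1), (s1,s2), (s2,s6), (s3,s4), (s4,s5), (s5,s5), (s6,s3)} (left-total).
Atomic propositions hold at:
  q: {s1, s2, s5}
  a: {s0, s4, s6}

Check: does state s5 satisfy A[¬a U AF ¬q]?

Sat(¬a) = {s1, s2, s3, s5}
Sat(¬q) = {s0, s3, s4, s6}
AF ¬q: least fixpoint, start Z0 = {s0, s3, s4, s6}, add states with every successor in Z. Z1 = {s0, s2, s3, s4, s6}; Z2 = {s0, s1, s2, s3, s4, s6}; fixed.
Sat(AF ¬q) = {s0, s1, s2, s3, s4, s6}
A[¬a U AF ¬q]: least fixpoint, start Z0 = Sat(AF ¬q) = {s0, s1, s2, s3, s4, s6}, add states in Sat(¬a) with every successor in Z. Already a fixed point.
Sat(A[¬a U AF ¬q]) = {s0, s1, s2, s3, s4, s6}
s5 ∉ Sat(A[¬a U AF ¬q]) = {s0, s1, s2, s3, s4, s6}, so the formula does not hold at s5.

No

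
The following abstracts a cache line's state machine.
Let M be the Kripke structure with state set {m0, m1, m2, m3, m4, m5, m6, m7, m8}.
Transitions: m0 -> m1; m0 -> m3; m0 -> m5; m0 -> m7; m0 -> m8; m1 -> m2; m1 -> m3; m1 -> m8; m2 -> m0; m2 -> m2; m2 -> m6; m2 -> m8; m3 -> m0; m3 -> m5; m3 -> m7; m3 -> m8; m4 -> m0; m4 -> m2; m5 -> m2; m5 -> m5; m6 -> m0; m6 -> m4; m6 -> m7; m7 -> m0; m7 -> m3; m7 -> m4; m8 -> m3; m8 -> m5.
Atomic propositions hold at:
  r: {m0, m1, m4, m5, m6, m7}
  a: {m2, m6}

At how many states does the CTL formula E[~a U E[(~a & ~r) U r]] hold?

Sat(~a) = {m0, m1, m3, m4, m5, m7, m8}
Sat(~r) = {m2, m3, m8}
Sat(~a & ~r) = {m3, m8}
E[(~a & ~r) U r]: least fixpoint, start Z0 = Sat(r) = {m0, m1, m4, m5, m6, m7}, add states in Sat(~a & ~r) with some successor in Z. Z1 = {m0, m1, m3, m4, m5, m6, m7, m8}; fixed.
Sat(E[(~a & ~r) U r]) = {m0, m1, m3, m4, m5, m6, m7, m8}
E[~a U E[(~a & ~r) U r]]: least fixpoint, start Z0 = Sat(E[(~a & ~r) U r]) = {m0, m1, m3, m4, m5, m6, m7, m8}, add states in Sat(~a) with some successor in Z. Already a fixed point.
Sat(E[~a U E[(~a & ~r) U r]]) = {m0, m1, m3, m4, m5, m6, m7, m8}
|Sat(E[~a U E[(~a & ~r) U r]])| = |{m0, m1, m3, m4, m5, m6, m7, m8}| = 8.

8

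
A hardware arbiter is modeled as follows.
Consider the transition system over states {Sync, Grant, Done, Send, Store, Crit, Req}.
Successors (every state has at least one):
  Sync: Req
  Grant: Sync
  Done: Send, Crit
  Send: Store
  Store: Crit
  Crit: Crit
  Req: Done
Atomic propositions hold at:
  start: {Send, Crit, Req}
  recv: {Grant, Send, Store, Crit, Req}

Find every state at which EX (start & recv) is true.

Sat(start & recv) = {Send, Crit, Req}
Sat(EX (start & recv)) = {s : some successor in {Send, Crit, Req}} = {Sync, Done, Store, Crit}

{Sync, Done, Store, Crit}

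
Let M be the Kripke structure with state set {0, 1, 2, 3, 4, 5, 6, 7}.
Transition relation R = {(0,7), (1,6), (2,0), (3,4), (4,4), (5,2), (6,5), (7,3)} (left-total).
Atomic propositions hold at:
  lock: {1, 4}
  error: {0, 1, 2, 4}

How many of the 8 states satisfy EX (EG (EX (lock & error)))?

Sat(lock & error) = {1, 4}
Sat(EX (lock & error)) = {s : some successor in {1, 4}} = {3, 4}
EG (EX (lock & error)): greatest fixpoint, start Z0 = {3, 4}, keep only states in Sat with some successor in Z. Already a fixed point.
Sat(EG (EX (lock & error))) = {3, 4}
Sat(EX (EG (EX (lock & error)))) = {s : some successor in {3, 4}} = {3, 4, 7}
|Sat(EX (EG (EX (lock & error))))| = |{3, 4, 7}| = 3.

3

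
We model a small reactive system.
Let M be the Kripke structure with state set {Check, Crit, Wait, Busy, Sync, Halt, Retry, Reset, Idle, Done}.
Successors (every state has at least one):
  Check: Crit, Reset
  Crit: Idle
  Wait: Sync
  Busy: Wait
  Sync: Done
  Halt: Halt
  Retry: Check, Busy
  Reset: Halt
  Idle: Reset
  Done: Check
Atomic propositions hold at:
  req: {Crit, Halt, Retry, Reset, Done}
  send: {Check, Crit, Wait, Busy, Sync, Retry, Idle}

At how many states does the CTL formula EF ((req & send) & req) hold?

Sat(req & send) = {Crit, Retry}
Sat((req & send) & req) = {Crit, Retry}
EF ((req & send) & req): least fixpoint, start Z0 = {Crit, Retry}, add states with some successor in Z. Z1 = {Check, Crit, Retry}; Z2 = {Check, Crit, Retry, Done}; Z3 = {Check, Crit, Sync, Retry, Done}; Z4 = {Check, Crit, Wait, Sync, Retry, Done}; Z5 = {Check, Crit, Wait, Busy, Sync, Retry, Done}; fixed.
Sat(EF ((req & send) & req)) = {Check, Crit, Wait, Busy, Sync, Retry, Done}
|Sat(EF ((req & send) & req))| = |{Check, Crit, Wait, Busy, Sync, Retry, Done}| = 7.

7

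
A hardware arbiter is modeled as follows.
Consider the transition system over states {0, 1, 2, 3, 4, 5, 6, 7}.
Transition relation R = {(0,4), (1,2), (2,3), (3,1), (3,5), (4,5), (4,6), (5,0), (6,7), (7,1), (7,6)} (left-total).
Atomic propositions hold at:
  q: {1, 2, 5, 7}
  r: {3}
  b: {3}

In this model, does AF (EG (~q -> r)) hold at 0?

Sat(~q) = {0, 3, 4, 6}
Sat(~q -> r) = {1, 2, 3, 5, 7}
EG (~q -> r): greatest fixpoint, start Z0 = {1, 2, 3, 5, 7}, keep only states in Sat with some successor in Z. Z1 = {1, 2, 3, 7}; fixed.
Sat(EG (~q -> r)) = {1, 2, 3, 7}
AF (EG (~q -> r)): least fixpoint, start Z0 = {1, 2, 3, 7}, add states with every successor in Z. Z1 = {1, 2, 3, 6, 7}; fixed.
Sat(AF (EG (~q -> r))) = {1, 2, 3, 6, 7}
0 ∉ Sat(AF (EG (~q -> r))) = {1, 2, 3, 6, 7}, so the formula does not hold at 0.

No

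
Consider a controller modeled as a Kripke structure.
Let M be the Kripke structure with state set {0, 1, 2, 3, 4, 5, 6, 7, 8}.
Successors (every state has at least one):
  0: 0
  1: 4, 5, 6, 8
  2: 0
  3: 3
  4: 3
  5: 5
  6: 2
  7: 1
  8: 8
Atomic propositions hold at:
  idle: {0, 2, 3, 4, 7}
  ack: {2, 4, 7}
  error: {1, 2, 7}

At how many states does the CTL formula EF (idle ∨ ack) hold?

Sat(idle ∨ ack) = {0, 2, 3, 4, 7}
EF (idle ∨ ack): least fixpoint, start Z0 = {0, 2, 3, 4, 7}, add states with some successor in Z. Z1 = {0, 1, 2, 3, 4, 6, 7}; fixed.
Sat(EF (idle ∨ ack)) = {0, 1, 2, 3, 4, 6, 7}
|Sat(EF (idle ∨ ack))| = |{0, 1, 2, 3, 4, 6, 7}| = 7.

7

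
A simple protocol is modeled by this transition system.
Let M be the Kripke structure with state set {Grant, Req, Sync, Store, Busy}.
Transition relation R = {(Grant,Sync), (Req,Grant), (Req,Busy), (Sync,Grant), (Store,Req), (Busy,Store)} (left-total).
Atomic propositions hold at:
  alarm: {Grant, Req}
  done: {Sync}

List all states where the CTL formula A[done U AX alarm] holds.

{Sync, Store}

Sat(AX alarm) = {s : every successor in {Grant, Req}} = {Sync, Store}
A[done U AX alarm]: least fixpoint, start Z0 = Sat(AX alarm) = {Sync, Store}, add states in Sat(done) with every successor in Z. Already a fixed point.
Sat(A[done U AX alarm]) = {Sync, Store}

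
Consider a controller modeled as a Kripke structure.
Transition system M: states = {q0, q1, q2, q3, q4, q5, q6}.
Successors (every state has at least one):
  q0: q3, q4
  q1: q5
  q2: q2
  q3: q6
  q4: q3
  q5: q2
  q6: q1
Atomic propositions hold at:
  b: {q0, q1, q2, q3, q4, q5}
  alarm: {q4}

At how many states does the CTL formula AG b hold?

AG b: greatest fixpoint, start Z0 = {q0, q1, q2, q3, q4, q5}, keep only states in Sat with every successor in Z. Z1 = {q0, q1, q2, q4, q5}; Z2 = {q1, q2, q5}; fixed.
Sat(AG b) = {q1, q2, q5}
|Sat(AG b)| = |{q1, q2, q5}| = 3.

3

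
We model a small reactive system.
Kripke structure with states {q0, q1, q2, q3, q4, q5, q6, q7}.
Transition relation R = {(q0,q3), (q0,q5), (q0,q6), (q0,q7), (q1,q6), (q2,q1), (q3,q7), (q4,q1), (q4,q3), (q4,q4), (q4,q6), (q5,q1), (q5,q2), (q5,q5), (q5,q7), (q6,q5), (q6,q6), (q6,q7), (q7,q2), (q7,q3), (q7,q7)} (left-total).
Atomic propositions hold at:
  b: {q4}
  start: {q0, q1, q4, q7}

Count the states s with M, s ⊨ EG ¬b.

Sat(¬b) = {q0, q1, q2, q3, q5, q6, q7}
EG ¬b: greatest fixpoint, start Z0 = {q0, q1, q2, q3, q5, q6, q7}, keep only states in Sat with some successor in Z. Already a fixed point.
Sat(EG ¬b) = {q0, q1, q2, q3, q5, q6, q7}
|Sat(EG ¬b)| = |{q0, q1, q2, q3, q5, q6, q7}| = 7.

7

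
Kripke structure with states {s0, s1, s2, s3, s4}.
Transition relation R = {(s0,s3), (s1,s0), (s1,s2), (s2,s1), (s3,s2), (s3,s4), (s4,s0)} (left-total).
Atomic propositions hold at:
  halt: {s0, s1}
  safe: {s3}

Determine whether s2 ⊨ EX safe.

No

Sat(EX safe) = {s : some successor in {s3}} = {s0}
s2 ∉ Sat(EX safe) = {s0}, so the formula does not hold at s2.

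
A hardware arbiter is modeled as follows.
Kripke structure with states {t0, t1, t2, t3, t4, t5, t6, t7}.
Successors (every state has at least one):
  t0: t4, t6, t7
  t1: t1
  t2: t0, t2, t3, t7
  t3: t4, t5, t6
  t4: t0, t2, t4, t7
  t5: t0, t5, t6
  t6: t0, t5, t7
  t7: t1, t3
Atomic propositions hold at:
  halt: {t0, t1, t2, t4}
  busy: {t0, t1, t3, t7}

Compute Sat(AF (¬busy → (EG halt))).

{t0, t1, t2, t3, t4, t7}

Sat(¬busy) = {t2, t4, t5, t6}
EG halt: greatest fixpoint, start Z0 = {t0, t1, t2, t4}, keep only states in Sat with some successor in Z. Already a fixed point.
Sat(EG halt) = {t0, t1, t2, t4}
Sat(¬busy → (EG halt)) = {t0, t1, t2, t3, t4, t7}
AF (¬busy → (EG halt)): least fixpoint, start Z0 = {t0, t1, t2, t3, t4, t7}, add states with every successor in Z. Already a fixed point.
Sat(AF (¬busy → (EG halt))) = {t0, t1, t2, t3, t4, t7}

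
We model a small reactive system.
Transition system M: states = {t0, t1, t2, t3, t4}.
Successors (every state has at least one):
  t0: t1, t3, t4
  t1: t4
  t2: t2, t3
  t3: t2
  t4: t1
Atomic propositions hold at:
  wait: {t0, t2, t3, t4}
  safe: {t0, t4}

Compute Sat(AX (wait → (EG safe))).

{t4}

EG safe: greatest fixpoint, start Z0 = {t0, t4}, keep only states in Sat with some successor in Z. Z1 = {t0}; Z2 = ∅; fixed.
Sat(EG safe) = ∅
Sat(wait → (EG safe)) = {t1}
Sat(AX (wait → (EG safe))) = {s : every successor in {t1}} = {t4}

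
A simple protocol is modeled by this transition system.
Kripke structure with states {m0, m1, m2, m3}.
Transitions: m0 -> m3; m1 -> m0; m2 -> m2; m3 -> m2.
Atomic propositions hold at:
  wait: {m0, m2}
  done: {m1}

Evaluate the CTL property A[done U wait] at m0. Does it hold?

Yes

A[done U wait]: least fixpoint, start Z0 = Sat(wait) = {m0, m2}, add states in Sat(done) with every successor in Z. Z1 = {m0, m1, m2}; fixed.
Sat(A[done U wait]) = {m0, m1, m2}
m0 ∈ Sat(A[done U wait]) = {m0, m1, m2}, so the formula holds at m0.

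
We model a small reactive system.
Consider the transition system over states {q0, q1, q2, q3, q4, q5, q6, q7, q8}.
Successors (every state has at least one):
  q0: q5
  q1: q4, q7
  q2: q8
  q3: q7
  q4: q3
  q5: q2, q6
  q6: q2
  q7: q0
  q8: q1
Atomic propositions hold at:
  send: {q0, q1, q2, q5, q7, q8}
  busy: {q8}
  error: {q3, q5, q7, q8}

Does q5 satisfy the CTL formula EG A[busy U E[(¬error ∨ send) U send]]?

Sat(¬error) = {q0, q1, q2, q4, q6}
Sat(¬error ∨ send) = {q0, q1, q2, q4, q5, q6, q7, q8}
E[(¬error ∨ send) U send]: least fixpoint, start Z0 = Sat(send) = {q0, q1, q2, q5, q7, q8}, add states in Sat(¬error ∨ send) with some successor in Z. Z1 = {q0, q1, q2, q5, q6, q7, q8}; fixed.
Sat(E[(¬error ∨ send) U send]) = {q0, q1, q2, q5, q6, q7, q8}
A[busy U E[(¬error ∨ send) U send]]: least fixpoint, start Z0 = Sat(E[(¬error ∨ send) U send]) = {q0, q1, q2, q5, q6, q7, q8}, add states in Sat(busy) with every successor in Z. Already a fixed point.
Sat(A[busy U E[(¬error ∨ send) U send]]) = {q0, q1, q2, q5, q6, q7, q8}
EG A[busy U E[(¬error ∨ send) U send]]: greatest fixpoint, start Z0 = {q0, q1, q2, q5, q6, q7, q8}, keep only states in Sat with some successor in Z. Already a fixed point.
Sat(EG A[busy U E[(¬error ∨ send) U send]]) = {q0, q1, q2, q5, q6, q7, q8}
q5 ∈ Sat(EG A[busy U E[(¬error ∨ send) U send]]) = {q0, q1, q2, q5, q6, q7, q8}, so the formula holds at q5.

Yes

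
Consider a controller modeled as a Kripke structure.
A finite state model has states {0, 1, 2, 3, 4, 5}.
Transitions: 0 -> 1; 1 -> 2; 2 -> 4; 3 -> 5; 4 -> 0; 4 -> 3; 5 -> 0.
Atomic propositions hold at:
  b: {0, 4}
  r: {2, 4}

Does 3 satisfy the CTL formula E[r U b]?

No

E[r U b]: least fixpoint, start Z0 = Sat(b) = {0, 4}, add states in Sat(r) with some successor in Z. Z1 = {0, 2, 4}; fixed.
Sat(E[r U b]) = {0, 2, 4}
3 ∉ Sat(E[r U b]) = {0, 2, 4}, so the formula does not hold at 3.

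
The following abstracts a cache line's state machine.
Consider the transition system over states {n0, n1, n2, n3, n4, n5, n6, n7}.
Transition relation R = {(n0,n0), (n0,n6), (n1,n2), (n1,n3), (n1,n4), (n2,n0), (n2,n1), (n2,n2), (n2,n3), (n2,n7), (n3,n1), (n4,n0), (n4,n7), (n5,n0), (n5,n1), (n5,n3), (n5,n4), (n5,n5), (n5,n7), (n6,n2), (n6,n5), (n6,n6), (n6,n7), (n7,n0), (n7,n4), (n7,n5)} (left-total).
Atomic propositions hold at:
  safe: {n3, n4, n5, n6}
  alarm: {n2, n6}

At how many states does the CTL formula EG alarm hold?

2

EG alarm: greatest fixpoint, start Z0 = {n2, n6}, keep only states in Sat with some successor in Z. Already a fixed point.
Sat(EG alarm) = {n2, n6}
|Sat(EG alarm)| = |{n2, n6}| = 2.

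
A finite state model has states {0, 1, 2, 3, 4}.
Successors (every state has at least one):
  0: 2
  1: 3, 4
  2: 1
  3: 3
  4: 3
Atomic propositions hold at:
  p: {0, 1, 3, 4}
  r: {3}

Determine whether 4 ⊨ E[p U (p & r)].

Yes

Sat(p & r) = {3}
E[p U (p & r)]: least fixpoint, start Z0 = Sat((p & r)) = {3}, add states in Sat(p) with some successor in Z. Z1 = {1, 3, 4}; fixed.
Sat(E[p U (p & r)]) = {1, 3, 4}
4 ∈ Sat(E[p U (p & r)]) = {1, 3, 4}, so the formula holds at 4.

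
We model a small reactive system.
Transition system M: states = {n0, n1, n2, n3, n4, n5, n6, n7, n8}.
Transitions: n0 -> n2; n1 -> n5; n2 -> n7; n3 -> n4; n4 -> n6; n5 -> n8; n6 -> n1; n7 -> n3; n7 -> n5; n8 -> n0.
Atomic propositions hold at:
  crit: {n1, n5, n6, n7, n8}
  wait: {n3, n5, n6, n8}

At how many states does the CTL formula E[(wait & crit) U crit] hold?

5

Sat(wait & crit) = {n5, n6, n8}
E[(wait & crit) U crit]: least fixpoint, start Z0 = Sat(crit) = {n1, n5, n6, n7, n8}, add states in Sat(wait & crit) with some successor in Z. Already a fixed point.
Sat(E[(wait & crit) U crit]) = {n1, n5, n6, n7, n8}
|Sat(E[(wait & crit) U crit])| = |{n1, n5, n6, n7, n8}| = 5.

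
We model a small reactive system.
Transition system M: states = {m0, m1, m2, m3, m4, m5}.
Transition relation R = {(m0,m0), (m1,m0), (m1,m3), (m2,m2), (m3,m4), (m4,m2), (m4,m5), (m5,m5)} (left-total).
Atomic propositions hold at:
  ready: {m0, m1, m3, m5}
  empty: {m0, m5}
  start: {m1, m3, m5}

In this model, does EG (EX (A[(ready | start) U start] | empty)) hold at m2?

No

Sat(ready | start) = {m0, m1, m3, m5}
A[(ready | start) U start]: least fixpoint, start Z0 = Sat(start) = {m1, m3, m5}, add states in Sat(ready | start) with every successor in Z. Already a fixed point.
Sat(A[(ready | start) U start]) = {m1, m3, m5}
Sat(A[(ready | start) U start] | empty) = {m0, m1, m3, m5}
Sat(EX (A[(ready | start) U start] | empty)) = {s : some successor in {m0, m1, m3, m5}} = {m0, m1, m4, m5}
EG (EX (A[(ready | start) U start] | empty)): greatest fixpoint, start Z0 = {m0, m1, m4, m5}, keep only states in Sat with some successor in Z. Already a fixed point.
Sat(EG (EX (A[(ready | start) U start] | empty))) = {m0, m1, m4, m5}
m2 ∉ Sat(EG (EX (A[(ready | start) U start] | empty))) = {m0, m1, m4, m5}, so the formula does not hold at m2.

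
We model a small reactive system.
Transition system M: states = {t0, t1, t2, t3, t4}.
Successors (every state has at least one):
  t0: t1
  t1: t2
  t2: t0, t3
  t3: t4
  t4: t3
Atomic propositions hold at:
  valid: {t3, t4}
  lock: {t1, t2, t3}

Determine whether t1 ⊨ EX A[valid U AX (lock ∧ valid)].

Sat(lock ∧ valid) = {t3}
Sat(AX (lock ∧ valid)) = {s : every successor in {t3}} = {t4}
A[valid U AX (lock ∧ valid)]: least fixpoint, start Z0 = Sat(AX (lock ∧ valid)) = {t4}, add states in Sat(valid) with every successor in Z. Z1 = {t3, t4}; fixed.
Sat(A[valid U AX (lock ∧ valid)]) = {t3, t4}
Sat(EX A[valid U AX (lock ∧ valid)]) = {s : some successor in {t3, t4}} = {t2, t3, t4}
t1 ∉ Sat(EX A[valid U AX (lock ∧ valid)]) = {t2, t3, t4}, so the formula does not hold at t1.

No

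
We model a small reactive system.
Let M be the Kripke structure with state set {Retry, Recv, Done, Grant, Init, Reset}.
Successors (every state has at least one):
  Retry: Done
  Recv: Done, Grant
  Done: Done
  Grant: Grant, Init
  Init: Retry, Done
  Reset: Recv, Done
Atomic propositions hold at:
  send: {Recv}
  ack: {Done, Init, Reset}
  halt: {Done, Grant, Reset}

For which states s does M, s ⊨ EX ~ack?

{Recv, Grant, Init, Reset}

Sat(~ack) = {Retry, Recv, Grant}
Sat(EX ~ack) = {s : some successor in {Retry, Recv, Grant}} = {Recv, Grant, Init, Reset}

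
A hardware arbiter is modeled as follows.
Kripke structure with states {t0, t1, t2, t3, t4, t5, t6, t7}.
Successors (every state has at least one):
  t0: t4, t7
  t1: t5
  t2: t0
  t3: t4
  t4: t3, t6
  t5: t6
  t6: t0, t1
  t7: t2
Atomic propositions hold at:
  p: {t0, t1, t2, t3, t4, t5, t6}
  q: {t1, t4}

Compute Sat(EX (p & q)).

Sat(p & q) = {t1, t4}
Sat(EX (p & q)) = {s : some successor in {t1, t4}} = {t0, t3, t6}

{t0, t3, t6}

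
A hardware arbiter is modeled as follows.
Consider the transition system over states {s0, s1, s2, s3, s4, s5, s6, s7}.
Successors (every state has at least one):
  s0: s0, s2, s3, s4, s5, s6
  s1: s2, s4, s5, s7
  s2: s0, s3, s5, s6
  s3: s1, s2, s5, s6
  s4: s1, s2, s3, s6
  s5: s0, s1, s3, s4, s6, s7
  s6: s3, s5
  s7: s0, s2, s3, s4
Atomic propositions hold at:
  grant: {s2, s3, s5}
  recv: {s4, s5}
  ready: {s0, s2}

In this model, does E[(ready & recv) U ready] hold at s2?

Sat(ready & recv) = ∅
E[(ready & recv) U ready]: least fixpoint, start Z0 = Sat(ready) = {s0, s2}, add states in Sat(ready & recv) with some successor in Z. Already a fixed point.
Sat(E[(ready & recv) U ready]) = {s0, s2}
s2 ∈ Sat(E[(ready & recv) U ready]) = {s0, s2}, so the formula holds at s2.

Yes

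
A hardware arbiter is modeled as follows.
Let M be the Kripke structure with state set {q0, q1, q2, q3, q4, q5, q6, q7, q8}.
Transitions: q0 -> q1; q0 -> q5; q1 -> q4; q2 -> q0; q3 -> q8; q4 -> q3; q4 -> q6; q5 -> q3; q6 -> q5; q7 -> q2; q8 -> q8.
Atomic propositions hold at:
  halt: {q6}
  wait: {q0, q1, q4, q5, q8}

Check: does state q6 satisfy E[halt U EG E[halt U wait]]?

No

E[halt U wait]: least fixpoint, start Z0 = Sat(wait) = {q0, q1, q4, q5, q8}, add states in Sat(halt) with some successor in Z. Z1 = {q0, q1, q4, q5, q6, q8}; fixed.
Sat(E[halt U wait]) = {q0, q1, q4, q5, q6, q8}
EG E[halt U wait]: greatest fixpoint, start Z0 = {q0, q1, q4, q5, q6, q8}, keep only states in Sat with some successor in Z. Z1 = {q0, q1, q4, q6, q8}; Z2 = {q0, q1, q4, q8}; Z3 = {q0, q1, q8}; Z4 = {q0, q8}; Z5 = {q8}; fixed.
Sat(EG E[halt U wait]) = {q8}
E[halt U EG E[halt U wait]]: least fixpoint, start Z0 = Sat(EG E[halt U wait]) = {q8}, add states in Sat(halt) with some successor in Z. Already a fixed point.
Sat(E[halt U EG E[halt U wait]]) = {q8}
q6 ∉ Sat(E[halt U EG E[halt U wait]]) = {q8}, so the formula does not hold at q6.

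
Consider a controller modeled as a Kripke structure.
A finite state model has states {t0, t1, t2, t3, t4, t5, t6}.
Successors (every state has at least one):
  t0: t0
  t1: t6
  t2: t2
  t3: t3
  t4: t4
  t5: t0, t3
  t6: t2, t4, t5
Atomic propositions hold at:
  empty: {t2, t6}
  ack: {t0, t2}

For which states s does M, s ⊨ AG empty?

AG empty: greatest fixpoint, start Z0 = {t2, t6}, keep only states in Sat with every successor in Z. Z1 = {t2}; fixed.
Sat(AG empty) = {t2}

{t2}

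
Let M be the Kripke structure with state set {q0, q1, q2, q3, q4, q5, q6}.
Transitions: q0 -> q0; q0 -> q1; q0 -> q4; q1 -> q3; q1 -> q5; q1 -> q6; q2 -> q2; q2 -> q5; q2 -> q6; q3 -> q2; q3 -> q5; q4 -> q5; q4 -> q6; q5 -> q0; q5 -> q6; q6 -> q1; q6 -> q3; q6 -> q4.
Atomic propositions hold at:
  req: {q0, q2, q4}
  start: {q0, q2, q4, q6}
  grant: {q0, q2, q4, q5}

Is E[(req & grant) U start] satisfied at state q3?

Sat(req & grant) = {q0, q2, q4}
E[(req & grant) U start]: least fixpoint, start Z0 = Sat(start) = {q0, q2, q4, q6}, add states in Sat(req & grant) with some successor in Z. Already a fixed point.
Sat(E[(req & grant) U start]) = {q0, q2, q4, q6}
q3 ∉ Sat(E[(req & grant) U start]) = {q0, q2, q4, q6}, so the formula does not hold at q3.

No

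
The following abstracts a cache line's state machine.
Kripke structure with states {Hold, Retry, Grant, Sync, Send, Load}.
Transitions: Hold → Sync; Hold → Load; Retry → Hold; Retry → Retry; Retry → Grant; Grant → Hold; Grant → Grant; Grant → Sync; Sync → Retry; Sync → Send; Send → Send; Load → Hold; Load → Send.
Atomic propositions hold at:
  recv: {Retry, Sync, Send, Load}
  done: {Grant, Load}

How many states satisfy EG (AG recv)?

AG recv: greatest fixpoint, start Z0 = {Retry, Sync, Send, Load}, keep only states in Sat with every successor in Z. Z1 = {Sync, Send}; Z2 = {Send}; fixed.
Sat(AG recv) = {Send}
EG (AG recv): greatest fixpoint, start Z0 = {Send}, keep only states in Sat with some successor in Z. Already a fixed point.
Sat(EG (AG recv)) = {Send}
|Sat(EG (AG recv))| = |{Send}| = 1.

1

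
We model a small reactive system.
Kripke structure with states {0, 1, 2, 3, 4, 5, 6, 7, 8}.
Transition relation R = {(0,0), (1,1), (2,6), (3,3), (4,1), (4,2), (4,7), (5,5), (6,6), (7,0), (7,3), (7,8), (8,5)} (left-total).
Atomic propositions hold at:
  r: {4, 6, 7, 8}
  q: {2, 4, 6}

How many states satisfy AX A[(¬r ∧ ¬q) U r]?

Sat(¬r) = {0, 1, 2, 3, 5}
Sat(¬q) = {0, 1, 3, 5, 7, 8}
Sat(¬r ∧ ¬q) = {0, 1, 3, 5}
A[(¬r ∧ ¬q) U r]: least fixpoint, start Z0 = Sat(r) = {4, 6, 7, 8}, add states in Sat(¬r ∧ ¬q) with every successor in Z. Already a fixed point.
Sat(A[(¬r ∧ ¬q) U r]) = {4, 6, 7, 8}
Sat(AX A[(¬r ∧ ¬q) U r]) = {s : every successor in {4, 6, 7, 8}} = {2, 6}
|Sat(AX A[(¬r ∧ ¬q) U r])| = |{2, 6}| = 2.

2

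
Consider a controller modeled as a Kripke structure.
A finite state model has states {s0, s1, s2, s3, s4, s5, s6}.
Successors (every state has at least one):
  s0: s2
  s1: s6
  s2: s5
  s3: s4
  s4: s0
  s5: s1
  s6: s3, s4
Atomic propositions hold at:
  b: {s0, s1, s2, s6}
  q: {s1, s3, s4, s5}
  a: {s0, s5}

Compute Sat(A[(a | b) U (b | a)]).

Sat(a | b) = {s0, s1, s2, s5, s6}
Sat(b | a) = {s0, s1, s2, s5, s6}
A[(a | b) U (b | a)]: least fixpoint, start Z0 = Sat((b | a)) = {s0, s1, s2, s5, s6}, add states in Sat(a | b) with every successor in Z. Already a fixed point.
Sat(A[(a | b) U (b | a)]) = {s0, s1, s2, s5, s6}

{s0, s1, s2, s5, s6}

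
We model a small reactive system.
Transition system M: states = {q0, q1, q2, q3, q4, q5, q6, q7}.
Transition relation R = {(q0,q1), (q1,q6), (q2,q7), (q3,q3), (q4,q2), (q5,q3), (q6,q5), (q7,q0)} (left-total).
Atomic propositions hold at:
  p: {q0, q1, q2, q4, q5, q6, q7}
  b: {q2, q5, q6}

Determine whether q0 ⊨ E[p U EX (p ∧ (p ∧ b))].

Sat(p ∧ b) = {q2, q5, q6}
Sat(p ∧ (p ∧ b)) = {q2, q5, q6}
Sat(EX (p ∧ (p ∧ b))) = {s : some successor in {q2, q5, q6}} = {q1, q4, q6}
E[p U EX (p ∧ (p ∧ b))]: least fixpoint, start Z0 = Sat(EX (p ∧ (p ∧ b))) = {q1, q4, q6}, add states in Sat(p) with some successor in Z. Z1 = {q0, q1, q4, q6}; Z2 = {q0, q1, q4, q6, q7}; Z3 = {q0, q1, q2, q4, q6, q7}; fixed.
Sat(E[p U EX (p ∧ (p ∧ b))]) = {q0, q1, q2, q4, q6, q7}
q0 ∈ Sat(E[p U EX (p ∧ (p ∧ b))]) = {q0, q1, q2, q4, q6, q7}, so the formula holds at q0.

Yes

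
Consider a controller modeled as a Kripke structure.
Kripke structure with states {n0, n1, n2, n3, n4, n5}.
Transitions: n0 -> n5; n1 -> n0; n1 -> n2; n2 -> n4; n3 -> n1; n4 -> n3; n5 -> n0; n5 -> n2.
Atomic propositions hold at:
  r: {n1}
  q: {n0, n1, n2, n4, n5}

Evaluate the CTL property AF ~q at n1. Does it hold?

No

Sat(~q) = {n3}
AF ~q: least fixpoint, start Z0 = {n3}, add states with every successor in Z. Z1 = {n3, n4}; Z2 = {n2, n3, n4}; fixed.
Sat(AF ~q) = {n2, n3, n4}
n1 ∉ Sat(AF ~q) = {n2, n3, n4}, so the formula does not hold at n1.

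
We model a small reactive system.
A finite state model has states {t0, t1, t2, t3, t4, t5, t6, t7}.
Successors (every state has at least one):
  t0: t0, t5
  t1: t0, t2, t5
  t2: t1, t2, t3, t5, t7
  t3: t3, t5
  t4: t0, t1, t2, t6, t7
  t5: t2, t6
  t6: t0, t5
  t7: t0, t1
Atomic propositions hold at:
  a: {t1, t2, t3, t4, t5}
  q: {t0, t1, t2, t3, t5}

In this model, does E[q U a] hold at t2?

Yes

E[q U a]: least fixpoint, start Z0 = Sat(a) = {t1, t2, t3, t4, t5}, add states in Sat(q) with some successor in Z. Z1 = {t0, t1, t2, t3, t4, t5}; fixed.
Sat(E[q U a]) = {t0, t1, t2, t3, t4, t5}
t2 ∈ Sat(E[q U a]) = {t0, t1, t2, t3, t4, t5}, so the formula holds at t2.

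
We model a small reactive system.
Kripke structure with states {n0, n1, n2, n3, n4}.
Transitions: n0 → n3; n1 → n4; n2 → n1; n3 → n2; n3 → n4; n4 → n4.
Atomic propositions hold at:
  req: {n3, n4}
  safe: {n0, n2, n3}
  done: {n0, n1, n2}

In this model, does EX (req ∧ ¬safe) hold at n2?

Sat(¬safe) = {n1, n4}
Sat(req ∧ ¬safe) = {n4}
Sat(EX (req ∧ ¬safe)) = {s : some successor in {n4}} = {n1, n3, n4}
n2 ∉ Sat(EX (req ∧ ¬safe)) = {n1, n3, n4}, so the formula does not hold at n2.

No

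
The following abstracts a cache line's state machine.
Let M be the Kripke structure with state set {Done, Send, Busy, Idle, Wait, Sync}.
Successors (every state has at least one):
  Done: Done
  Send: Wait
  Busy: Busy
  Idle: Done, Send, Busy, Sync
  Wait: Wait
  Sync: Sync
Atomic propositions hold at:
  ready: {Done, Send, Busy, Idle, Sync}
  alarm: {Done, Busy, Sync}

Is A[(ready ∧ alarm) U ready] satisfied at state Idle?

Sat(ready ∧ alarm) = {Done, Busy, Sync}
A[(ready ∧ alarm) U ready]: least fixpoint, start Z0 = Sat(ready) = {Done, Send, Busy, Idle, Sync}, add states in Sat(ready ∧ alarm) with every successor in Z. Already a fixed point.
Sat(A[(ready ∧ alarm) U ready]) = {Done, Send, Busy, Idle, Sync}
Idle ∈ Sat(A[(ready ∧ alarm) U ready]) = {Done, Send, Busy, Idle, Sync}, so the formula holds at Idle.

Yes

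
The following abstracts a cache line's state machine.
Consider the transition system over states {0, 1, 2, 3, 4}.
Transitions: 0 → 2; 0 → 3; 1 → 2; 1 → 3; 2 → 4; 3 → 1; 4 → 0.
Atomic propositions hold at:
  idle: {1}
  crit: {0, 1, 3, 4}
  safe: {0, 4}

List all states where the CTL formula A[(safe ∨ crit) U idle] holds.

Sat(safe ∨ crit) = {0, 1, 3, 4}
A[(safe ∨ crit) U idle]: least fixpoint, start Z0 = Sat(idle) = {1}, add states in Sat(safe ∨ crit) with every successor in Z. Z1 = {1, 3}; fixed.
Sat(A[(safe ∨ crit) U idle]) = {1, 3}

{1, 3}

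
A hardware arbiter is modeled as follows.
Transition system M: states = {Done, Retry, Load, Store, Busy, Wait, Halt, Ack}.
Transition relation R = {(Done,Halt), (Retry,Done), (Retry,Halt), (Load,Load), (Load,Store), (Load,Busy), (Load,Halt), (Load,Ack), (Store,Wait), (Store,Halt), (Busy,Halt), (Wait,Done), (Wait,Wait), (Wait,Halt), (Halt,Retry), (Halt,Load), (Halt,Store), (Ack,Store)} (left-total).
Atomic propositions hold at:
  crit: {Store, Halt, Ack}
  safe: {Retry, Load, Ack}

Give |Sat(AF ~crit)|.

5

Sat(~crit) = {Done, Retry, Load, Busy, Wait}
AF ~crit: least fixpoint, start Z0 = {Done, Retry, Load, Busy, Wait}, add states with every successor in Z. Already a fixed point.
Sat(AF ~crit) = {Done, Retry, Load, Busy, Wait}
|Sat(AF ~crit)| = |{Done, Retry, Load, Busy, Wait}| = 5.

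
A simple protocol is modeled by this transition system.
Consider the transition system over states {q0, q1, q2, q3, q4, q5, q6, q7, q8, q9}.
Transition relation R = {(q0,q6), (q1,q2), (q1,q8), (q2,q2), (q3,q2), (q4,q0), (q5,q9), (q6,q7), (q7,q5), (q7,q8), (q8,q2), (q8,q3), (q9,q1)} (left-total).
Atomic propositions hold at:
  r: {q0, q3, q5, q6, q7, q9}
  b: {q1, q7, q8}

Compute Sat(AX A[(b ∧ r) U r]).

{q0, q4, q5, q6}

Sat(b ∧ r) = {q7}
A[(b ∧ r) U r]: least fixpoint, start Z0 = Sat(r) = {q0, q3, q5, q6, q7, q9}, add states in Sat(b ∧ r) with every successor in Z. Already a fixed point.
Sat(A[(b ∧ r) U r]) = {q0, q3, q5, q6, q7, q9}
Sat(AX A[(b ∧ r) U r]) = {s : every successor in {q0, q3, q5, q6, q7, q9}} = {q0, q4, q5, q6}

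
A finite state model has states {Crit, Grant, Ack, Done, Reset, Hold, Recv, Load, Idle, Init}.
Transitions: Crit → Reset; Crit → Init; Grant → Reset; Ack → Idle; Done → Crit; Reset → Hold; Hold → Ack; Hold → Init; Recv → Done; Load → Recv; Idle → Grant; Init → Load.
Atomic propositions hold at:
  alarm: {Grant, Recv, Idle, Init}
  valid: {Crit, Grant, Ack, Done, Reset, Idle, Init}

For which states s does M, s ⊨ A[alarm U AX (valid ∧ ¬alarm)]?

Sat(¬alarm) = {Crit, Ack, Done, Reset, Hold, Load}
Sat(valid ∧ ¬alarm) = {Crit, Ack, Done, Reset}
Sat(AX (valid ∧ ¬alarm)) = {s : every successor in {Crit, Ack, Done, Reset}} = {Grant, Done, Recv}
A[alarm U AX (valid ∧ ¬alarm)]: least fixpoint, start Z0 = Sat(AX (valid ∧ ¬alarm)) = {Grant, Done, Recv}, add states in Sat(alarm) with every successor in Z. Z1 = {Grant, Done, Recv, Idle}; fixed.
Sat(A[alarm U AX (valid ∧ ¬alarm)]) = {Grant, Done, Recv, Idle}

{Grant, Done, Recv, Idle}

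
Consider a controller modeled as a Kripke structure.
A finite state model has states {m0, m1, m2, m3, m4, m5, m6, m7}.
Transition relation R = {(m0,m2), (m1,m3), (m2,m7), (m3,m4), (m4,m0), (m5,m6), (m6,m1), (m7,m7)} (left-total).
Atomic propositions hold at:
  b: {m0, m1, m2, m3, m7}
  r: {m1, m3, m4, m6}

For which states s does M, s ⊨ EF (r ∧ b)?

Sat(r ∧ b) = {m1, m3}
EF (r ∧ b): least fixpoint, start Z0 = {m1, m3}, add states with some successor in Z. Z1 = {m1, m3, m6}; Z2 = {m1, m3, m5, m6}; fixed.
Sat(EF (r ∧ b)) = {m1, m3, m5, m6}

{m1, m3, m5, m6}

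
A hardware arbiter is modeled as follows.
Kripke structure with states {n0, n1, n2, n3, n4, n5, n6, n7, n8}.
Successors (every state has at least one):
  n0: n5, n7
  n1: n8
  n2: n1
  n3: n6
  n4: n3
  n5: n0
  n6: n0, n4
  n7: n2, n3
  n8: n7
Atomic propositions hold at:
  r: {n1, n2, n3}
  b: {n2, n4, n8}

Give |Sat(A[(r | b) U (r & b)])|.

Sat(r | b) = {n1, n2, n3, n4, n8}
Sat(r & b) = {n2}
A[(r | b) U (r & b)]: least fixpoint, start Z0 = Sat((r & b)) = {n2}, add states in Sat(r | b) with every successor in Z. Already a fixed point.
Sat(A[(r | b) U (r & b)]) = {n2}
|Sat(A[(r | b) U (r & b)])| = |{n2}| = 1.

1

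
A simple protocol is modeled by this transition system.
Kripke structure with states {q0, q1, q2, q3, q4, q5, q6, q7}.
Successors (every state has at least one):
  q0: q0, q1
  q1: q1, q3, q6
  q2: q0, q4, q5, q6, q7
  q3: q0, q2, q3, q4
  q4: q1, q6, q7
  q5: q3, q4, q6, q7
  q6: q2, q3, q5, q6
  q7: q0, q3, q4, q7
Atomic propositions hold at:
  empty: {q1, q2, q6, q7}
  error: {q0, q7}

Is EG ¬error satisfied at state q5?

Yes

Sat(¬error) = {q1, q2, q3, q4, q5, q6}
EG ¬error: greatest fixpoint, start Z0 = {q1, q2, q3, q4, q5, q6}, keep only states in Sat with some successor in Z. Already a fixed point.
Sat(EG ¬error) = {q1, q2, q3, q4, q5, q6}
q5 ∈ Sat(EG ¬error) = {q1, q2, q3, q4, q5, q6}, so the formula holds at q5.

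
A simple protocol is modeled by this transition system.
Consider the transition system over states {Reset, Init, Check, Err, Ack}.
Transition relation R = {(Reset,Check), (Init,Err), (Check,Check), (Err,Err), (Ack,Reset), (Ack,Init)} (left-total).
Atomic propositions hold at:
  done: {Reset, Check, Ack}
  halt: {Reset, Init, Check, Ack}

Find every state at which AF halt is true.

AF halt: least fixpoint, start Z0 = {Reset, Init, Check, Ack}, add states with every successor in Z. Already a fixed point.
Sat(AF halt) = {Reset, Init, Check, Ack}

{Reset, Init, Check, Ack}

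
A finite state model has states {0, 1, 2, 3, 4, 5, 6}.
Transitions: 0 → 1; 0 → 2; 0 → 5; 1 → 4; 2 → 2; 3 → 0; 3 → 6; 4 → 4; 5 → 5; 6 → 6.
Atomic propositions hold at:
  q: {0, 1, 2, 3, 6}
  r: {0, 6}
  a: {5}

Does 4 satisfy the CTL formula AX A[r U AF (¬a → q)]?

No

Sat(¬a) = {0, 1, 2, 3, 4, 6}
Sat(¬a → q) = {0, 1, 2, 3, 5, 6}
AF (¬a → q): least fixpoint, start Z0 = {0, 1, 2, 3, 5, 6}, add states with every successor in Z. Already a fixed point.
Sat(AF (¬a → q)) = {0, 1, 2, 3, 5, 6}
A[r U AF (¬a → q)]: least fixpoint, start Z0 = Sat(AF (¬a → q)) = {0, 1, 2, 3, 5, 6}, add states in Sat(r) with every successor in Z. Already a fixed point.
Sat(A[r U AF (¬a → q)]) = {0, 1, 2, 3, 5, 6}
Sat(AX A[r U AF (¬a → q)]) = {s : every successor in {0, 1, 2, 3, 5, 6}} = {0, 2, 3, 5, 6}
4 ∉ Sat(AX A[r U AF (¬a → q)]) = {0, 2, 3, 5, 6}, so the formula does not hold at 4.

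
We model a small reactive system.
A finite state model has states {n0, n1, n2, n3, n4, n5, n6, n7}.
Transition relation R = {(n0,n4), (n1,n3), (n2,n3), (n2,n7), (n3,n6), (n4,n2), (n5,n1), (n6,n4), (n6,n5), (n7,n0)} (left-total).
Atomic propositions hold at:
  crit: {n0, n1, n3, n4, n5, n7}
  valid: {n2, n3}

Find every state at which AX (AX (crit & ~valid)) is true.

Sat(~valid) = {n0, n1, n4, n5, n6, n7}
Sat(crit & ~valid) = {n0, n1, n4, n5, n7}
Sat(AX (crit & ~valid)) = {s : every successor in {n0, n1, n4, n5, n7}} = {n0, n5, n6, n7}
Sat(AX (AX (crit & ~valid))) = {s : every successor in {n0, n5, n6, n7}} = {n3, n7}

{n3, n7}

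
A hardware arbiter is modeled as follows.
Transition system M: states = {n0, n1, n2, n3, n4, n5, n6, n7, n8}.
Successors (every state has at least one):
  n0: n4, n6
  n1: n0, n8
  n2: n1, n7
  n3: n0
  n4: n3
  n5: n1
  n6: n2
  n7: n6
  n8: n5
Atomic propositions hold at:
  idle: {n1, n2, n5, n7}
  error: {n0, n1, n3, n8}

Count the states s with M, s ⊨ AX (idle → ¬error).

7

Sat(¬error) = {n2, n4, n5, n6, n7}
Sat(idle → ¬error) = {n0, n2, n3, n4, n5, n6, n7, n8}
Sat(AX (idle → ¬error)) = {s : every successor in {n0, n2, n3, n4, n5, n6, n7, n8}} = {n0, n1, n3, n4, n6, n7, n8}
|Sat(AX (idle → ¬error))| = |{n0, n1, n3, n4, n6, n7, n8}| = 7.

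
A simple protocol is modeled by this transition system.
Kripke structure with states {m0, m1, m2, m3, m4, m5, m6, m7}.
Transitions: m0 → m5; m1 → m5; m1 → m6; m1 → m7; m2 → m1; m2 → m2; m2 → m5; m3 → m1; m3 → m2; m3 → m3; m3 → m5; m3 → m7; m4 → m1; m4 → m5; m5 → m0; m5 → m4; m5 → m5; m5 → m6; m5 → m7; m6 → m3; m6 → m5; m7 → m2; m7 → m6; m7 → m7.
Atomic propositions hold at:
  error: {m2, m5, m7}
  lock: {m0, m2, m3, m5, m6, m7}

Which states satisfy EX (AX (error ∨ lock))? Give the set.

Sat(error ∨ lock) = {m0, m2, m3, m5, m6, m7}
Sat(AX (error ∨ lock)) = {s : every successor in {m0, m2, m3, m5, m6, m7}} = {m0, m1, m6, m7}
Sat(EX (AX (error ∨ lock))) = {s : some successor in {m0, m1, m6, m7}} = {m1, m2, m3, m4, m5, m7}

{m1, m2, m3, m4, m5, m7}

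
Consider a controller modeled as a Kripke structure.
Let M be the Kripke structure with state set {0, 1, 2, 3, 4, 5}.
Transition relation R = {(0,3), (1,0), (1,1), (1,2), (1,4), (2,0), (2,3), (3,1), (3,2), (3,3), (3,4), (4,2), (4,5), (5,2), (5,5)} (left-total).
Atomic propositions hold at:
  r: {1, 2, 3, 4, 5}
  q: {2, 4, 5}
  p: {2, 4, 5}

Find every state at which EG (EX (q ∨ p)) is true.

Sat(q ∨ p) = {2, 4, 5}
Sat(EX (q ∨ p)) = {s : some successor in {2, 4, 5}} = {1, 3, 4, 5}
EG (EX (q ∨ p)): greatest fixpoint, start Z0 = {1, 3, 4, 5}, keep only states in Sat with some successor in Z. Already a fixed point.
Sat(EG (EX (q ∨ p))) = {1, 3, 4, 5}

{1, 3, 4, 5}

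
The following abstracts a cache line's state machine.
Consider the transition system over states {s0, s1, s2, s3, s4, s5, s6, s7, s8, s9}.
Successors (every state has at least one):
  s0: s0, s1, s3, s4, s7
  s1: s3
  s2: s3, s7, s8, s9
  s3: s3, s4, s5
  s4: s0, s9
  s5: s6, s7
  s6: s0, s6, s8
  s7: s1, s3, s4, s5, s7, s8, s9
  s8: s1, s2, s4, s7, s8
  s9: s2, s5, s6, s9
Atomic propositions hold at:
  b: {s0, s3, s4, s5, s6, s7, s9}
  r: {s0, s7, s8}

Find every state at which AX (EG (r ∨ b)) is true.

{s1, s2, s3, s4, s5, s6}

Sat(r ∨ b) = {s0, s3, s4, s5, s6, s7, s8, s9}
EG (r ∨ b): greatest fixpoint, start Z0 = {s0, s3, s4, s5, s6, s7, s8, s9}, keep only states in Sat with some successor in Z. Already a fixed point.
Sat(EG (r ∨ b)) = {s0, s3, s4, s5, s6, s7, s8, s9}
Sat(AX (EG (r ∨ b))) = {s : every successor in {s0, s3, s4, s5, s6, s7, s8, s9}} = {s1, s2, s3, s4, s5, s6}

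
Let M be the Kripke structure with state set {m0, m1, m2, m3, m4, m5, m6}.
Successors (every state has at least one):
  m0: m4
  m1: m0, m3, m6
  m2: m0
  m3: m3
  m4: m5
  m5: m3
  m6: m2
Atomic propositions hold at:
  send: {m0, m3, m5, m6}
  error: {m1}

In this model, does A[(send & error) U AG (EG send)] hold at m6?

Sat(send & error) = ∅
EG send: greatest fixpoint, start Z0 = {m0, m3, m5, m6}, keep only states in Sat with some successor in Z. Z1 = {m3, m5}; fixed.
Sat(EG send) = {m3, m5}
AG (EG send): greatest fixpoint, start Z0 = {m3, m5}, keep only states in Sat with every successor in Z. Already a fixed point.
Sat(AG (EG send)) = {m3, m5}
A[(send & error) U AG (EG send)]: least fixpoint, start Z0 = Sat(AG (EG send)) = {m3, m5}, add states in Sat(send & error) with every successor in Z. Already a fixed point.
Sat(A[(send & error) U AG (EG send)]) = {m3, m5}
m6 ∉ Sat(A[(send & error) U AG (EG send)]) = {m3, m5}, so the formula does not hold at m6.

No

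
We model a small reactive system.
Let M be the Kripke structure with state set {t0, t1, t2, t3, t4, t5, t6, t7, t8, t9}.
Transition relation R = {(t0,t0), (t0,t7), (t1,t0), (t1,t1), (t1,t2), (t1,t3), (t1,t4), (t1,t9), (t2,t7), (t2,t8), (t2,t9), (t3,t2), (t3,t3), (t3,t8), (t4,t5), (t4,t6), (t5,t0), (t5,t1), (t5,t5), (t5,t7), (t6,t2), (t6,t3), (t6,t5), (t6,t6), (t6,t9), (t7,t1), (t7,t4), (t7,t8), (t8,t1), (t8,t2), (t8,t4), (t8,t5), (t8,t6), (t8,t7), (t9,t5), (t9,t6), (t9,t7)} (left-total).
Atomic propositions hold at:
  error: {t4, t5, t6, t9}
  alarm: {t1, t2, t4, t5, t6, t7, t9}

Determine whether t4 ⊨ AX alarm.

Yes

Sat(AX alarm) = {s : every successor in {t1, t2, t4, t5, t6, t7, t9}} = {t4, t8, t9}
t4 ∈ Sat(AX alarm) = {t4, t8, t9}, so the formula holds at t4.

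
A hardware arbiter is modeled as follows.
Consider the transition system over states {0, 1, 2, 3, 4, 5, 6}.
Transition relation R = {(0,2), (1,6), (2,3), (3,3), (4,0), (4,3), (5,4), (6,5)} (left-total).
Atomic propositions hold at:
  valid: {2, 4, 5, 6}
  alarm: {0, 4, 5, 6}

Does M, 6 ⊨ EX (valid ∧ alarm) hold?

Yes

Sat(valid ∧ alarm) = {4, 5, 6}
Sat(EX (valid ∧ alarm)) = {s : some successor in {4, 5, 6}} = {1, 5, 6}
6 ∈ Sat(EX (valid ∧ alarm)) = {1, 5, 6}, so the formula holds at 6.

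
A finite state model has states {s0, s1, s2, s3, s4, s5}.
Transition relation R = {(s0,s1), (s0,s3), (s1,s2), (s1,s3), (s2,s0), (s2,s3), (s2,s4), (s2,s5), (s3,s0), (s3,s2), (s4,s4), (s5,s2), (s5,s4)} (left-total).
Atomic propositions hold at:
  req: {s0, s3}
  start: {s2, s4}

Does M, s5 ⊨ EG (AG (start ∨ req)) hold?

No

Sat(start ∨ req) = {s0, s2, s3, s4}
AG (start ∨ req): greatest fixpoint, start Z0 = {s0, s2, s3, s4}, keep only states in Sat with every successor in Z. Z1 = {s3, s4}; Z2 = {s4}; fixed.
Sat(AG (start ∨ req)) = {s4}
EG (AG (start ∨ req)): greatest fixpoint, start Z0 = {s4}, keep only states in Sat with some successor in Z. Already a fixed point.
Sat(EG (AG (start ∨ req))) = {s4}
s5 ∉ Sat(EG (AG (start ∨ req))) = {s4}, so the formula does not hold at s5.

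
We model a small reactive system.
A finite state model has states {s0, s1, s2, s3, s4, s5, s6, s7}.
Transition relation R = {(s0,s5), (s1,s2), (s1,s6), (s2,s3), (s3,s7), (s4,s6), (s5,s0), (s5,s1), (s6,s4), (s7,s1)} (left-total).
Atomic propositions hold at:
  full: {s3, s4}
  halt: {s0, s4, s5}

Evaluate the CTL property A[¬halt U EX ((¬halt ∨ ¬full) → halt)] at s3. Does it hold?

Sat(¬halt) = {s1, s2, s3, s6, s7}
Sat(¬full) = {s0, s1, s2, s5, s6, s7}
Sat(¬halt ∨ ¬full) = {s0, s1, s2, s3, s5, s6, s7}
Sat((¬halt ∨ ¬full) → halt) = {s0, s4, s5}
Sat(EX ((¬halt ∨ ¬full) → halt)) = {s : some successor in {s0, s4, s5}} = {s0, s5, s6}
A[¬halt U EX ((¬halt ∨ ¬full) → halt)]: least fixpoint, start Z0 = Sat(EX ((¬halt ∨ ¬full) → halt)) = {s0, s5, s6}, add states in Sat(¬halt) with every successor in Z. Already a fixed point.
Sat(A[¬halt U EX ((¬halt ∨ ¬full) → halt)]) = {s0, s5, s6}
s3 ∉ Sat(A[¬halt U EX ((¬halt ∨ ¬full) → halt)]) = {s0, s5, s6}, so the formula does not hold at s3.

No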